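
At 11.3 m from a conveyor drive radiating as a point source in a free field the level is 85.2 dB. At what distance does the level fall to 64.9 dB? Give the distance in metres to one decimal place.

For a point source L₁ − L₂ = 20·log₁₀(r₂/r₁), so r₂ = r₁·10^((L₁−L₂)/20).
r₂ = 11.3·10^((85.2−64.9)/20) = 11.3·10^(20.3/20) = 116.97 m.

117.0 m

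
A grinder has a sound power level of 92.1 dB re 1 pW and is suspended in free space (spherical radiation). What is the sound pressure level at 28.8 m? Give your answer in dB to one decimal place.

Free-field spherical radiation: L_p = L_w − 10·log₁₀(4π·r²), r = 28.8 m.
4π·r² = 1.042e+04 m², 10·log₁₀ of that is 40.180 dB.
L_p = 92.1 − 40.180 = 51.92 dB.

51.9 dB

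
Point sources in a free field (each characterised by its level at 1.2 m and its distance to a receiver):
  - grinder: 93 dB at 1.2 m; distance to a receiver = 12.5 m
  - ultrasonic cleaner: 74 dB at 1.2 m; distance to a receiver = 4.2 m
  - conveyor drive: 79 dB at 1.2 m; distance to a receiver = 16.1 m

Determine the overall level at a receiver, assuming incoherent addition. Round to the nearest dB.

73 dB

Propagate each source to the receiver with L = L_ref − 20·log₁₀(r/r_ref), then add intensities.
grinder: 93 − 20·log₁₀(12.5/1.2) = 93 − 20.35 = 72.65 dB.
ultrasonic cleaner: 74 − 20·log₁₀(4.2/1.2) = 74 − 10.88 = 63.12 dB.
conveyor drive: 79 − 20·log₁₀(16.1/1.2) = 79 − 22.55 = 56.45 dB.
Σ 10^(L/10) = 2.088e+07 → L_total = 10·log₁₀(2.088e+07) = 73.20 dB.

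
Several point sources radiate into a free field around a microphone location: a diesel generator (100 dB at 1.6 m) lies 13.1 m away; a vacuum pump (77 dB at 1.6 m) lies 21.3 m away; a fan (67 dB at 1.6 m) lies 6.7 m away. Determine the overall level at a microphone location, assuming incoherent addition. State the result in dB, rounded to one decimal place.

81.8 dB

Propagate each source to the receiver with L = L_ref − 20·log₁₀(r/r_ref), then add intensities.
diesel generator: 100 − 20·log₁₀(13.1/1.6) = 100 − 18.26 = 81.74 dB.
vacuum pump: 77 − 20·log₁₀(21.3/1.6) = 77 − 22.49 = 54.51 dB.
fan: 67 − 20·log₁₀(6.7/1.6) = 67 − 12.44 = 54.56 dB.
Σ 10^(L/10) = 1.497e+08 → L_total = 10·log₁₀(1.497e+08) = 81.75 dB.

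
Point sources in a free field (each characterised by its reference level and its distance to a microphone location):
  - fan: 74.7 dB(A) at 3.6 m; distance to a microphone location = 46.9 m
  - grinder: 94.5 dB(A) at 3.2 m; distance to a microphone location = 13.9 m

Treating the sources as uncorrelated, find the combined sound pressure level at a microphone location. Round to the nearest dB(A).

First find each source's level at the receiver (point-source: −20·log₁₀(r/r_ref)), then combine on an intensity basis.
fan: 74.7 − 20·log₁₀(46.9/3.6) = 74.7 − 22.30 = 52.40 dB(A).
grinder: 94.5 − 20·log₁₀(13.9/3.2) = 94.5 − 12.76 = 81.74 dB(A).
Σ 10^(L/10) = 1.495e+08 → L_total = 10·log₁₀(1.495e+08) = 81.75 dB(A).

82 dB(A)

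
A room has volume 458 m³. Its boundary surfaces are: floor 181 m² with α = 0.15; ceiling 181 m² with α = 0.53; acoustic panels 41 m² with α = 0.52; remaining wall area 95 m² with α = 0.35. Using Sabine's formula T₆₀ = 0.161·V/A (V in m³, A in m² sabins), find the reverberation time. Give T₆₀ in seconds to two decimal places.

Summing Sᵢαᵢ: 181·0.15 + 181·0.53 + 41·0.52 + 95·0.35 = 177.65 m².
T₆₀ = 0.161 × 458 / 177.65 = 0.415 s.

0.42 s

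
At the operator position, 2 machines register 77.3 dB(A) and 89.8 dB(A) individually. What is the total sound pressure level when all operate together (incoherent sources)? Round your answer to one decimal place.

Incoherent sources combine by intensity addition: L_total = 10·log₁₀(Σ 10^(L_i/10)).
Σ 10^(L/10) = 10^(77.3/10) + 10^(89.8/10) = 1.009e+09.
L_total = 10·log₁₀(1.009e+09) = 90.04 dB(A).

90.0 dB(A)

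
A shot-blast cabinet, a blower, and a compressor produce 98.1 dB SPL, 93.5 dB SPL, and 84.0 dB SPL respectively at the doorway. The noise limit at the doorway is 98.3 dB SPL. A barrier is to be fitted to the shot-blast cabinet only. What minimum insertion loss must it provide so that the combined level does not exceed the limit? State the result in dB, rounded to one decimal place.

Fixed contribution from the other sources: Σ 10^(L/10) = 10^(93.5/10) + 10^(84.0/10) = 2.490e+09 (93.96 dB SPL).
The limit corresponds to 10^(98.3/10) = 6.761e+09; subtracting the fixed part leaves 4.271e+09 for the shot-blast cabinet, i.e. 96.31 dB SPL.
Required insertion loss = 98.1 − 96.31 = 1.79 dB.

1.8 dB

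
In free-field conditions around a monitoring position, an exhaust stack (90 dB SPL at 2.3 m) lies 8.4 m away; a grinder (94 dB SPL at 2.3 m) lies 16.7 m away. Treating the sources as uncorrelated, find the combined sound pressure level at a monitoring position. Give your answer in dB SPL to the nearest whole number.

81 dB SPL

First find each source's level at the receiver (point-source: −20·log₁₀(r/r_ref)), then combine on an intensity basis.
exhaust stack: 90 − 20·log₁₀(8.4/2.3) = 90 − 11.25 = 78.75 dB SPL.
grinder: 94 − 20·log₁₀(16.7/2.3) = 94 − 17.22 = 76.78 dB SPL.
Σ 10^(L/10) = 1.226e+08 → L_total = 10·log₁₀(1.226e+08) = 80.89 dB SPL.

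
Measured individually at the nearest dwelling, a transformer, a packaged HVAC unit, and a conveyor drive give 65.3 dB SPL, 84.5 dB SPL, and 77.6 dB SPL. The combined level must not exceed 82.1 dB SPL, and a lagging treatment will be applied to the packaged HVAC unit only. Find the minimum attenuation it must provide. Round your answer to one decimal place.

4.4 dB

Fixed contribution from the other sources: Σ 10^(L/10) = 10^(65.3/10) + 10^(77.6/10) = 6.093e+07 (77.85 dB SPL).
The limit corresponds to 10^(82.1/10) = 1.622e+08; subtracting the fixed part leaves 1.012e+08 for the packaged HVAC unit, i.e. 80.05 dB SPL.
Required insertion loss = 84.5 − 80.05 = 4.45 dB.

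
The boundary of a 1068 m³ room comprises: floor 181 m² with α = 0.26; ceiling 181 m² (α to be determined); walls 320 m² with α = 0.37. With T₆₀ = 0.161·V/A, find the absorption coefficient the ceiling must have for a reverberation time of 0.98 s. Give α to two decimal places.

From T₆₀ = 0.161·V/A, the target T₆₀ = 0.98 s needs A = 0.161·1068/0.98 = 175.46 m².
Absorption from the other surfaces = 181·0.26 + 320·0.37 = 165.46 m², so the ceiling must supply 10.00 m² over 181 m².
α = 10.00/181 = 0.055.

0.06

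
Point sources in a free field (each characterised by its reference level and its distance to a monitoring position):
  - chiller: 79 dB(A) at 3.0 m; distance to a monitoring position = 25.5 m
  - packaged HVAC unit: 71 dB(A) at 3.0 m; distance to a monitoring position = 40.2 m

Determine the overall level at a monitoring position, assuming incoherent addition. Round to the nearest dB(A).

Propagate each source to the receiver with L = L_ref − 20·log₁₀(r/r_ref), then add intensities.
chiller: 79 − 20·log₁₀(25.5/3.0) = 79 − 18.59 = 60.41 dB(A).
packaged HVAC unit: 71 − 20·log₁₀(40.2/3.0) = 71 − 22.54 = 48.46 dB(A).
Σ 10^(L/10) = 1.170e+06 → L_total = 10·log₁₀(1.170e+06) = 60.68 dB(A).

61 dB(A)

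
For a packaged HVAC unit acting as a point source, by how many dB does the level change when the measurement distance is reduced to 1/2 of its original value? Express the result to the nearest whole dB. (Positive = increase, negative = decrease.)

Point-source spreading: ΔL = −20·log₁₀(r₂/r₁).
ΔL = −20·log₁₀(0.5) = +6.02 dB.

+6 dB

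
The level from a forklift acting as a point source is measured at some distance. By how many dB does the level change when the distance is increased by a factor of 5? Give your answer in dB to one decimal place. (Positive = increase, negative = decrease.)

-14.0 dB

A point source loses 6 dB per doubling of distance; generally ΔL = −20·log₁₀(r₂/r₁).
ΔL = −20·log₁₀(5) = -13.98 dB.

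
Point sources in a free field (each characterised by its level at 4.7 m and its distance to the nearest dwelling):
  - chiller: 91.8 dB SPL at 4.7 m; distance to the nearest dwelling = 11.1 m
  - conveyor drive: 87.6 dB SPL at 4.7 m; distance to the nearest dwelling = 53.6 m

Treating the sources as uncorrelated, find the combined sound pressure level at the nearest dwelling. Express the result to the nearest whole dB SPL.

First find each source's level at the receiver (point-source: −20·log₁₀(r/r_ref)), then combine on an intensity basis.
chiller: 91.8 − 20·log₁₀(11.1/4.7) = 91.8 − 7.46 = 84.34 dB SPL.
conveyor drive: 87.6 − 20·log₁₀(53.6/4.7) = 87.6 − 21.14 = 66.46 dB SPL.
Σ 10^(L/10) = 2.758e+08 → L_total = 10·log₁₀(2.758e+08) = 84.41 dB SPL.

84 dB SPL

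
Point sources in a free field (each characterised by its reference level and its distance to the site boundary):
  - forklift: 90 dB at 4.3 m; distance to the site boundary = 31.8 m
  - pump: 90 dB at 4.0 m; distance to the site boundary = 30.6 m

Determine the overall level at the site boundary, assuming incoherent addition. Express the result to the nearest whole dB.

First find each source's level at the receiver (point-source: −20·log₁₀(r/r_ref)), then combine on an intensity basis.
forklift: 90 − 20·log₁₀(31.8/4.3) = 90 − 17.38 = 72.62 dB.
pump: 90 − 20·log₁₀(30.6/4.0) = 90 − 17.67 = 72.33 dB.
Σ 10^(L/10) = 3.537e+07 → L_total = 10·log₁₀(3.537e+07) = 75.49 dB.

75 dB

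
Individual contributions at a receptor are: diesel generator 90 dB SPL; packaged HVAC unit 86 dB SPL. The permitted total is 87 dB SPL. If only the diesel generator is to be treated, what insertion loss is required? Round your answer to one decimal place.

9.9 dB

Fixed contribution from the other source: Σ 10^(L/10) = 10^(86/10) = 3.981e+08 (86.00 dB SPL).
To meet 87 dB SPL overall, the treated diesel generator may contribute at most 10^(87/10) − 3.981e+08 = 1.031e+08, i.e. 80.13 dB SPL.
So the diesel generator must be reduced from 90 to 80.13 dB SPL: IL = 9.87 dB.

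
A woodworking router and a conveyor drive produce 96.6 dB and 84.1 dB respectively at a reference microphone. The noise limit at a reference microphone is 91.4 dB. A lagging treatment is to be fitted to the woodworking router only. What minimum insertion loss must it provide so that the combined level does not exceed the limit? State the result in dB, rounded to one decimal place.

Everything except the woodworking router sums to 10^(84.1/10) = 2.570e+08 in linear terms, 84.10 dB.
To meet 91.4 dB overall, the treated woodworking router may contribute at most 10^(91.4/10) − 2.570e+08 = 1.123e+09, i.e. 90.51 dB.
So the woodworking router must be reduced from 96.6 to 90.51 dB: IL = 6.09 dB.

6.1 dB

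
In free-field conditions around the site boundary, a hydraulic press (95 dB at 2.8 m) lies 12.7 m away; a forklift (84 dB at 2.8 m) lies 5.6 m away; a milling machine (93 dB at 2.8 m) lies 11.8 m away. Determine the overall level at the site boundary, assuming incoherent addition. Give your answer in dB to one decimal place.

85.2 dB

Apply inverse-square spreading to bring every level to the receiver, then sum 10^(L/10).
hydraulic press: 95 − 20·log₁₀(12.7/2.8) = 95 − 13.13 = 81.87 dB.
forklift: 84 − 20·log₁₀(5.6/2.8) = 84 − 6.02 = 77.98 dB.
milling machine: 93 − 20·log₁₀(11.8/2.8) = 93 − 12.49 = 80.51 dB.
Σ 10^(L/10) = 3.289e+08 → L_total = 10·log₁₀(3.289e+08) = 85.17 dB.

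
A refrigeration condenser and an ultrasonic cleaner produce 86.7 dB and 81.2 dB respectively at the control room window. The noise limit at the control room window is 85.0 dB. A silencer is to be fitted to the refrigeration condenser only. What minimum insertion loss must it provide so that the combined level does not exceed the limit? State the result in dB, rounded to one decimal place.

Everything except the refrigeration condenser sums to 10^(81.2/10) = 1.318e+08 in linear terms, 81.20 dB.
To meet 85.0 dB overall, the treated refrigeration condenser may contribute at most 10^(85.0/10) − 1.318e+08 = 1.844e+08, i.e. 82.66 dB.
Required insertion loss = 86.7 − 82.66 = 4.04 dB.

4.0 dB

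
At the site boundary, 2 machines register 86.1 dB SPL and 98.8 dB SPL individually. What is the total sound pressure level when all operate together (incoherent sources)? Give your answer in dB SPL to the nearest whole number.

99 dB SPL

Incoherent sources combine by intensity addition: L_total = 10·log₁₀(Σ 10^(L_i/10)).
Σ 10^(L/10) = 10^(86.1/10) + 10^(98.8/10) = 7.993e+09.
L_total = 10·log₁₀(7.993e+09) = 99.03 dB SPL.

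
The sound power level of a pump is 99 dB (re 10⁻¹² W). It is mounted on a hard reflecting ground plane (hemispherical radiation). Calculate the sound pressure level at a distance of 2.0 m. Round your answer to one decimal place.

85.0 dB

The power spreads over a hemisphere of area 2π·r², so L_p = L_w − 10·log₁₀(2π·r²).
2π·r² = 25.13 m², 10·log₁₀ of that is 14.002 dB.
L_p = 99 − 14.002 = 85.00 dB.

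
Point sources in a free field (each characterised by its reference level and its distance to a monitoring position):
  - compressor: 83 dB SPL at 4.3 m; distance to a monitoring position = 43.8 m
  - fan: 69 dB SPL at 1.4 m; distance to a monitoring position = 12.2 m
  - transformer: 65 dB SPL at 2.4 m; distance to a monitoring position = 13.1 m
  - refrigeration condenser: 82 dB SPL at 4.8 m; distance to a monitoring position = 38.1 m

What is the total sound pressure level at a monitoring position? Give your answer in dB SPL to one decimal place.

66.7 dB SPL

Apply inverse-square spreading to bring every level to the receiver, then sum 10^(L/10).
compressor: 83 − 20·log₁₀(43.8/4.3) = 83 − 20.16 = 62.84 dB SPL.
fan: 69 − 20·log₁₀(12.2/1.4) = 69 − 18.80 = 50.20 dB SPL.
transformer: 65 − 20·log₁₀(13.1/2.4) = 65 − 14.74 = 50.26 dB SPL.
refrigeration condenser: 82 − 20·log₁₀(38.1/4.8) = 82 − 17.99 = 64.01 dB SPL.
Σ 10^(L/10) = 4.649e+06 → L_total = 10·log₁₀(4.649e+06) = 66.67 dB SPL.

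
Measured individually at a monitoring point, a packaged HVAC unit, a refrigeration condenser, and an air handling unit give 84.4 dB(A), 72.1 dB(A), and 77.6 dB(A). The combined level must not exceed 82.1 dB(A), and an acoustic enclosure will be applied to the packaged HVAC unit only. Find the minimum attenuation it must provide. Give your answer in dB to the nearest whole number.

Everything except the packaged HVAC unit sums to 10^(72.1/10) + 10^(77.6/10) = 7.376e+07 in linear terms, 78.68 dB(A).
The limit corresponds to 10^(82.1/10) = 1.622e+08; subtracting the fixed part leaves 8.842e+07 for the packaged HVAC unit, i.e. 79.47 dB(A).
Required insertion loss = 84.4 − 79.47 = 4.93 dB.

5 dB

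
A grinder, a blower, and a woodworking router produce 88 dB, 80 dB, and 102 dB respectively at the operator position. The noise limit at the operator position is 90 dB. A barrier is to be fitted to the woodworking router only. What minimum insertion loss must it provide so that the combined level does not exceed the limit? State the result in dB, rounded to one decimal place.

Fixed contribution from the other sources: Σ 10^(L/10) = 10^(88/10) + 10^(80/10) = 7.310e+08 (88.64 dB).
To meet 90 dB overall, the treated woodworking router may contribute at most 10^(90/10) − 7.310e+08 = 2.690e+08, i.e. 84.30 dB.
Required insertion loss = 102 − 84.30 = 17.70 dB.

17.7 dB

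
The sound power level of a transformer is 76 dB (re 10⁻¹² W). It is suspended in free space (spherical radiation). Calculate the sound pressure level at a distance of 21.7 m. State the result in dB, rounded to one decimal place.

The power spreads over a sphere of area 4π·r², so L_p = L_w − 10·log₁₀(4π·r²).
4π·r² = 5917 m², 10·log₁₀ of that is 37.721 dB.
L_p = 76 − 37.721 = 38.28 dB.

38.3 dB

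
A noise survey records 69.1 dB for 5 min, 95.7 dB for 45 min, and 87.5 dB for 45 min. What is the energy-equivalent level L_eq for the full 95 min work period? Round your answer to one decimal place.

93.1 dB

The energy average is taken in the linear domain: L_eq = 10·log₁₀[(Σ tᵢ·10^(Lᵢ/10))/T], T = 95 min.
Σ tᵢ·10^(Lᵢ/10) = 5·10^(69.1/10) + 45·10^(95.7/10) + 45·10^(87.5/10) = 1.925e+11.
L_eq = 10·log₁₀(1.925e+11/95) = 93.07 dB.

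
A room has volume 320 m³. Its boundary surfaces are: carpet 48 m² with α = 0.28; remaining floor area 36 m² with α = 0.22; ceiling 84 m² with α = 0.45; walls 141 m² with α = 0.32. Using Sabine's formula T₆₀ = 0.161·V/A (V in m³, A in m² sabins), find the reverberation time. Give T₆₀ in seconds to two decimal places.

0.49 s

Summing Sᵢαᵢ: 48·0.28 + 36·0.22 + 84·0.45 + 141·0.32 = 104.28 m².
T₆₀ = 0.161 × 320 / 104.28 = 0.494 s.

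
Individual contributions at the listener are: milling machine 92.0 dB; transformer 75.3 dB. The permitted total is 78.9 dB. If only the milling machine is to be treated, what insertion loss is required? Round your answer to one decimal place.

15.6 dB

Everything except the milling machine sums to 10^(75.3/10) = 3.388e+07 in linear terms, 75.30 dB.
The limit corresponds to 10^(78.9/10) = 7.762e+07; subtracting the fixed part leaves 4.374e+07 for the milling machine, i.e. 76.41 dB.
Required insertion loss = 92.0 − 76.41 = 15.59 dB.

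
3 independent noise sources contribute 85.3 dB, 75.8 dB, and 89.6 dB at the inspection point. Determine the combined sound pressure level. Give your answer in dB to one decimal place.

91.1 dB

Incoherent sources combine by intensity addition: L_total = 10·log₁₀(Σ 10^(L_i/10)).
Σ 10^(L/10) = 10^(85.3/10) + 10^(75.8/10) + 10^(89.6/10) = 1.289e+09.
L_total = 10·log₁₀(1.289e+09) = 91.10 dB.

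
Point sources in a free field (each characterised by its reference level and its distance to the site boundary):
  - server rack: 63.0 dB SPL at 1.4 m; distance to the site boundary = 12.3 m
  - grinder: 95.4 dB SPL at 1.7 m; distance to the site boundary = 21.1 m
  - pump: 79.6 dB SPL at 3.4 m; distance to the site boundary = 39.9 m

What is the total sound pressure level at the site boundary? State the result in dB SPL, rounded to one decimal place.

First find each source's level at the receiver (point-source: −20·log₁₀(r/r_ref)), then combine on an intensity basis.
server rack: 63.0 − 20·log₁₀(12.3/1.4) = 63.0 − 18.88 = 44.12 dB SPL.
grinder: 95.4 − 20·log₁₀(21.1/1.7) = 95.4 − 21.88 = 73.52 dB SPL.
pump: 79.6 − 20·log₁₀(39.9/3.4) = 79.6 − 21.39 = 58.21 dB SPL.
Σ 10^(L/10) = 2.320e+07 → L_total = 10·log₁₀(2.320e+07) = 73.65 dB SPL.

73.7 dB SPL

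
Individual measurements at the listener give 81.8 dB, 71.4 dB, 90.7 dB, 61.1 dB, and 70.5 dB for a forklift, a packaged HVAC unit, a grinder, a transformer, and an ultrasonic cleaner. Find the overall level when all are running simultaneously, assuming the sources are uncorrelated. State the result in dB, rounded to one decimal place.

91.3 dB

Incoherent sources combine by intensity addition: L_total = 10·log₁₀(Σ 10^(L_i/10)).
Σ 10^(L/10) = 10^(81.8/10) + 10^(71.4/10) + 10^(90.7/10) + 10^(61.1/10) + 10^(70.5/10) = 1.353e+09.
L_total = 10·log₁₀(1.353e+09) = 91.31 dB.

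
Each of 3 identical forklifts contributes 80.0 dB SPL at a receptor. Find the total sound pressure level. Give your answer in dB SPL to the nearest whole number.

L_total = L₁ + 10·log₁₀ N for N identical incoherent sources.
L_total = 80.0 + 10·log₁₀(3) = 80.0 + 4.771 = 84.77 dB SPL.

85 dB SPL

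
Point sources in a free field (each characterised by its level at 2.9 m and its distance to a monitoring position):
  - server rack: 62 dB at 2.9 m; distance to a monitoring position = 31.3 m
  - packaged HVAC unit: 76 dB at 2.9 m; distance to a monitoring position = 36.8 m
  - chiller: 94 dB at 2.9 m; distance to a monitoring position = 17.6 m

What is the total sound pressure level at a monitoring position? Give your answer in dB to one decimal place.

First find each source's level at the receiver (point-source: −20·log₁₀(r/r_ref)), then combine on an intensity basis.
server rack: 62 − 20·log₁₀(31.3/2.9) = 62 − 20.66 = 41.34 dB.
packaged HVAC unit: 76 − 20·log₁₀(36.8/2.9) = 76 − 22.07 = 53.93 dB.
chiller: 94 − 20·log₁₀(17.6/2.9) = 94 − 15.66 = 78.34 dB.
Σ 10^(L/10) = 6.846e+07 → L_total = 10·log₁₀(6.846e+07) = 78.35 dB.

78.4 dB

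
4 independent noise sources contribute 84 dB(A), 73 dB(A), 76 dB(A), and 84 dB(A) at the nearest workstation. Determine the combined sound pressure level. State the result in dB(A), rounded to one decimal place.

Incoherent sources combine by intensity addition: L_total = 10·log₁₀(Σ 10^(L_i/10)).
Σ 10^(L/10) = 10^(84/10) + 10^(73/10) + 10^(76/10) + 10^(84/10) = 5.621e+08.
L_total = 10·log₁₀(5.621e+08) = 87.50 dB(A).

87.5 dB(A)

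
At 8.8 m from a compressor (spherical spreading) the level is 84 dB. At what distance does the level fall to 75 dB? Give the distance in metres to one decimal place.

Point-source spreading drops the level by 20·log₁₀(r₂/r₁); inverting, r₂/r₁ = 10^(ΔL/20).
r₂ = 8.8·10^((84−75)/20) = 8.8·10^(9.0/20) = 24.80 m.

24.8 m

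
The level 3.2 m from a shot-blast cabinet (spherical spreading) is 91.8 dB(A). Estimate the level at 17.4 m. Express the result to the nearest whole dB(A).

For a point source, L₂ = L₁ − 20·log₁₀(r₂/r₁).
L₂ = 91.8 − 20·log₁₀(17.4/3.2) = 91.8 − 14.708 = 77.09 dB(A).

77 dB(A)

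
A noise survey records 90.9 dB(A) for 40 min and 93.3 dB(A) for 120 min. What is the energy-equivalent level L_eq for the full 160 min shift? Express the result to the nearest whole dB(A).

The energy average is taken in the linear domain: L_eq = 10·log₁₀[(Σ tᵢ·10^(Lᵢ/10))/T], T = 160 min.
Σ tᵢ·10^(Lᵢ/10) = 40·10^(90.9/10) + 120·10^(93.3/10) = 3.058e+11.
L_eq = 10·log₁₀(3.058e+11/160) = 92.81 dB(A).

93 dB(A)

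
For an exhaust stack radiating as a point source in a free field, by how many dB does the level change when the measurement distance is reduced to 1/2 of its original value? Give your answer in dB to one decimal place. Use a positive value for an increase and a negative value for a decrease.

+6.0 dB

With spherical spreading the level changes by −20·log₁₀(r₂/r₁).
ΔL = −20·log₁₀(0.5) = +6.02 dB.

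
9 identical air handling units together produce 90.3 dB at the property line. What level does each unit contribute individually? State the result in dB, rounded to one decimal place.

9 equal contributions raise the level by 10·log₁₀ 9 = 9.542 dB, so each unit alone gives 90.3 − 9.542.

80.8 dB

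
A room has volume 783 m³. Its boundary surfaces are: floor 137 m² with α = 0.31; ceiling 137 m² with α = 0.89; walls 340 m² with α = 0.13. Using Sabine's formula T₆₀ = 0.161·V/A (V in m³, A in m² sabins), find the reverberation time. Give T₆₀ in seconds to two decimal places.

0.60 s

Total absorption A = 137·0.31 + 137·0.89 + 340·0.13 = 208.60 m² sabins.
T₆₀ = 0.161·V/A = 0.161·783/208.60 = 0.604 s.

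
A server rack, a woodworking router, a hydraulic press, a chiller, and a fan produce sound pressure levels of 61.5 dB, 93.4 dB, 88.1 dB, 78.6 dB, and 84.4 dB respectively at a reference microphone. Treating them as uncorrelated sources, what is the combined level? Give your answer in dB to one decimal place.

Incoherent sources combine by intensity addition: L_total = 10·log₁₀(Σ 10^(L_i/10)).
Σ 10^(L/10) = 10^(61.5/10) + 10^(93.4/10) + 10^(88.1/10) + 10^(78.6/10) + 10^(84.4/10) = 3.183e+09.
L_total = 10·log₁₀(3.183e+09) = 95.03 dB.

95.0 dB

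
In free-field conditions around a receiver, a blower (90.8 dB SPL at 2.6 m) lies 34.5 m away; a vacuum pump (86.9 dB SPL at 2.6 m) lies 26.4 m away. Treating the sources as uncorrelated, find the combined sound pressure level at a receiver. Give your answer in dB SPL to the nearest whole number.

First find each source's level at the receiver (point-source: −20·log₁₀(r/r_ref)), then combine on an intensity basis.
blower: 90.8 − 20·log₁₀(34.5/2.6) = 90.8 − 22.46 = 68.34 dB SPL.
vacuum pump: 86.9 − 20·log₁₀(26.4/2.6) = 86.9 − 20.13 = 66.77 dB SPL.
Σ 10^(L/10) = 1.158e+07 → L_total = 10·log₁₀(1.158e+07) = 70.64 dB SPL.

71 dB SPL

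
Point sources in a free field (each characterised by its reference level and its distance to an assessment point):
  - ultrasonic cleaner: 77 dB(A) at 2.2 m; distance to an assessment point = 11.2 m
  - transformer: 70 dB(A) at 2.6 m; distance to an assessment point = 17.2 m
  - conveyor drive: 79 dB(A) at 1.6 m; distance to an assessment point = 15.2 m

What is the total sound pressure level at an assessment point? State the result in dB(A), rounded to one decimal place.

First find each source's level at the receiver (point-source: −20·log₁₀(r/r_ref)), then combine on an intensity basis.
ultrasonic cleaner: 77 − 20·log₁₀(11.2/2.2) = 77 − 14.14 = 62.86 dB(A).
transformer: 70 − 20·log₁₀(17.2/2.6) = 70 − 16.41 = 53.59 dB(A).
conveyor drive: 79 − 20·log₁₀(15.2/1.6) = 79 − 19.55 = 59.45 dB(A).
Σ 10^(L/10) = 3.042e+06 → L_total = 10·log₁₀(3.042e+06) = 64.83 dB(A).

64.8 dB(A)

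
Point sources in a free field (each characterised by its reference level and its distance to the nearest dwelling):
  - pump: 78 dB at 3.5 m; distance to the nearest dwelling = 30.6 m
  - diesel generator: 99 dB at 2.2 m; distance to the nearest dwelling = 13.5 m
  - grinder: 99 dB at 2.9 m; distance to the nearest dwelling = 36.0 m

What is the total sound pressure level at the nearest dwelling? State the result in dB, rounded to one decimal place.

First find each source's level at the receiver (point-source: −20·log₁₀(r/r_ref)), then combine on an intensity basis.
pump: 78 − 20·log₁₀(30.6/3.5) = 78 − 18.83 = 59.17 dB.
diesel generator: 99 − 20·log₁₀(13.5/2.2) = 99 − 15.76 = 83.24 dB.
grinder: 99 − 20·log₁₀(36.0/2.9) = 99 − 21.88 = 77.12 dB.
Σ 10^(L/10) = 2.633e+08 → L_total = 10·log₁₀(2.633e+08) = 84.20 dB.

84.2 dB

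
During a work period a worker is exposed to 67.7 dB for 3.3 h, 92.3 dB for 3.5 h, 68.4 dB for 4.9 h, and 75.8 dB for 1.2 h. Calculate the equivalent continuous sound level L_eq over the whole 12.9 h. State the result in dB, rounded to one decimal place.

86.7 dB

Weight each interval's intensity by its duration and average over T = 12.9 h:
Σ tᵢ·10^(Lᵢ/10) = 3.3·10^(67.7/10) + 3.5·10^(92.3/10) + 4.9·10^(68.4/10) + 1.2·10^(75.8/10) = 6.043e+09.
L_eq = 10·log₁₀(6.043e+09/12.9) = 86.71 dB.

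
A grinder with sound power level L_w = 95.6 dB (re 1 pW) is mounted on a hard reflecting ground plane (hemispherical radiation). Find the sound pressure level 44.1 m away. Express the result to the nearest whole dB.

Free-field hemispherical radiation: L_p = L_w − 10·log₁₀(2π·r²), r = 44.1 m.
2π·r² = 1.222e+04 m², 10·log₁₀ of that is 40.871 dB.
L_p = 95.6 − 40.871 = 54.73 dB.

55 dB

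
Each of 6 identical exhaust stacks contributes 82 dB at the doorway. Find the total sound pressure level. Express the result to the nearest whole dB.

90 dB

N identical incoherent sources raise the level by 10·log₁₀ N.
L_total = 82 + 10·log₁₀(6) = 82 + 7.782 = 89.78 dB.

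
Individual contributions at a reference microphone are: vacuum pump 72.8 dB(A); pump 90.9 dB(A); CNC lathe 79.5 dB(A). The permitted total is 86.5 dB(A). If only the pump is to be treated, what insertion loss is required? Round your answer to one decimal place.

5.6 dB

The untreated sources together contribute 10^(72.8/10) + 10^(79.5/10) = 1.082e+08, i.e. 80.34 dB(A).
To meet 86.5 dB(A) overall, the treated pump may contribute at most 10^(86.5/10) − 1.082e+08 = 3.385e+08, i.e. 85.30 dB(A).
Required insertion loss = 90.9 − 85.30 = 5.60 dB.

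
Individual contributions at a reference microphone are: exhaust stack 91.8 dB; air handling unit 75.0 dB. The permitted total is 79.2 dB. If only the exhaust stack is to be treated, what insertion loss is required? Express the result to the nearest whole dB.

15 dB

The untreated sources together contribute 10^(75.0/10) = 3.162e+07, i.e. 75.00 dB.
The limit corresponds to 10^(79.2/10) = 8.318e+07; subtracting the fixed part leaves 5.155e+07 for the exhaust stack, i.e. 77.12 dB.
Required insertion loss = 91.8 − 77.12 = 14.68 dB.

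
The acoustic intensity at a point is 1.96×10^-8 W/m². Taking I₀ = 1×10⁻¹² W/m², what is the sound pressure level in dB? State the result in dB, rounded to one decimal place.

42.9 dB

L = 10·log₁₀(I/I₀) = 10·log₁₀(1.96×10^-8/10⁻¹²) = 10·log₁₀(1.96×10^4).
L = 10·(0.2923 + 4) = 42.92 dB.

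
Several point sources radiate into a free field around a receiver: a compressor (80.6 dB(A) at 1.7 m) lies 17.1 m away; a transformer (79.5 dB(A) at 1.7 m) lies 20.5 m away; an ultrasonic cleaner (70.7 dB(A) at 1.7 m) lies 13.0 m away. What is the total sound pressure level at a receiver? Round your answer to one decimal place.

Apply inverse-square spreading to bring every level to the receiver, then sum 10^(L/10).
compressor: 80.6 − 20·log₁₀(17.1/1.7) = 80.6 − 20.05 = 60.55 dB(A).
transformer: 79.5 − 20·log₁₀(20.5/1.7) = 79.5 − 21.63 = 57.87 dB(A).
ultrasonic cleaner: 70.7 − 20·log₁₀(13.0/1.7) = 70.7 − 17.67 = 53.03 dB(A).
Σ 10^(L/10) = 1.949e+06 → L_total = 10·log₁₀(1.949e+06) = 62.90 dB(A).

62.9 dB(A)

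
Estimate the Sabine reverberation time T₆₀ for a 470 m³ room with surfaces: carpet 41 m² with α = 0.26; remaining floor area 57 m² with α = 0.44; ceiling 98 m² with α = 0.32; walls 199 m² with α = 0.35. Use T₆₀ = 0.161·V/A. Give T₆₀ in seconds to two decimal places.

A = Σ Sᵢαᵢ = 41·0.26 + 57·0.44 + 98·0.32 + 199·0.35 = 136.75 m².
T₆₀ = 0.161 × 470 / 136.75 = 0.553 s.

0.55 s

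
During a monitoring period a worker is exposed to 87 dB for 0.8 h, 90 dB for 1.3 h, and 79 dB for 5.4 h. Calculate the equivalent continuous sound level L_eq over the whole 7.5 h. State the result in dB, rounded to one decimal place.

Weight each interval's intensity by its duration and average over T = 7.5 h:
Σ tᵢ·10^(Lᵢ/10) = 0.8·10^(87/10) + 1.3·10^(90/10) + 5.4·10^(79/10) = 2.130e+09.
L_eq = 10·log₁₀(2.130e+09/7.5) = 84.53 dB.

84.5 dB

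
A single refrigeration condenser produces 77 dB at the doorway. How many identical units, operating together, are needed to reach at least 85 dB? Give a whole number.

N identical sources give L₁ + 10·log₁₀ N, so require 10·log₁₀ N ≥ 85 − 77 = 8.0 dB.
N ≥ 10^(8.0/10) = 6.310, so N = 7.

7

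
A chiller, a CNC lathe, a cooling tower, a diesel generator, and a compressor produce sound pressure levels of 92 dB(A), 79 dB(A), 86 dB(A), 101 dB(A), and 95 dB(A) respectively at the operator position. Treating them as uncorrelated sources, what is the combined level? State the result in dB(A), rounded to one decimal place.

Incoherent sources combine by intensity addition: L_total = 10·log₁₀(Σ 10^(L_i/10)).
Σ 10^(L/10) = 10^(92/10) + 10^(79/10) + 10^(86/10) + 10^(101/10) + 10^(95/10) = 1.781e+10.
L_total = 10·log₁₀(1.781e+10) = 102.51 dB(A).

102.5 dB(A)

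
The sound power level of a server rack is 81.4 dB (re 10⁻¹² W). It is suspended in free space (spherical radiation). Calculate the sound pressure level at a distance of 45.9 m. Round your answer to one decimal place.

L_p = L_w − 10·log₁₀(4π·r²) with r = 45.9 m.
4π·r² = 2.647e+04 m², 10·log₁₀ of that is 44.228 dB.
L_p = 81.4 − 44.228 = 37.17 dB.

37.2 dB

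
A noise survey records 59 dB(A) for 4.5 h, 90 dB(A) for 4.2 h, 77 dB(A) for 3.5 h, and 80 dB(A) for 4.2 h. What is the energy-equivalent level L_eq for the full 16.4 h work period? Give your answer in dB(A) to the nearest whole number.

L_eq = 10·log₁₀[(1/T)·Σ tᵢ·10^(Lᵢ/10)] with T = 16.4 h.
Σ tᵢ·10^(Lᵢ/10) = 4.5·10^(59/10) + 4.2·10^(90/10) + 3.5·10^(77/10) + 4.2·10^(80/10) = 4.799e+09.
L_eq = 10·log₁₀(4.799e+09/16.4) = 84.66 dB(A).

85 dB(A)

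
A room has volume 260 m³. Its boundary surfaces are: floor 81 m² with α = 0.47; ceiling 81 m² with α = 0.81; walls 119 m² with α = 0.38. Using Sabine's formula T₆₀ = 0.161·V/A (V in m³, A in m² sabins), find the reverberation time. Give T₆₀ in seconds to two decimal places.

A = Σ Sᵢαᵢ = 81·0.47 + 81·0.81 + 119·0.38 = 148.90 m².
T₆₀ = 0.161·V/A = 0.161·260/148.90 = 0.281 s.

0.28 s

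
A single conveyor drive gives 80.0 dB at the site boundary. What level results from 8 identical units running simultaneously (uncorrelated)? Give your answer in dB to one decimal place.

89.0 dB

L_total = L₁ + 10·log₁₀ N for N identical incoherent sources.
L_total = 80.0 + 10·log₁₀(8) = 80.0 + 9.031 = 89.03 dB.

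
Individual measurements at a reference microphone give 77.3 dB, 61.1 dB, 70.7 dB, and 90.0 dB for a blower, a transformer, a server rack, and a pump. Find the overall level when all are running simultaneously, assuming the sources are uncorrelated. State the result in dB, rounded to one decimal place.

For uncorrelated sources the intensities add, so convert each level to linear form, sum, and take 10·log₁₀ of the total.
Σ 10^(L/10) = 10^(77.3/10) + 10^(61.1/10) + 10^(70.7/10) + 10^(90.0/10) = 1.067e+09.
L_total = 10·log₁₀(1.067e+09) = 90.28 dB.

90.3 dB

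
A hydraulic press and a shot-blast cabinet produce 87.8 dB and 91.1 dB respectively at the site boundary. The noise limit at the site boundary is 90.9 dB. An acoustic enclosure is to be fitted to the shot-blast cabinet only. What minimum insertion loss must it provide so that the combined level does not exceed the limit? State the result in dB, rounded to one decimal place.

The untreated sources together contribute 10^(87.8/10) = 6.026e+08, i.e. 87.80 dB.
To meet 90.9 dB overall, the treated shot-blast cabinet may contribute at most 10^(90.9/10) − 6.026e+08 = 6.277e+08, i.e. 87.98 dB.
Required insertion loss = 91.1 − 87.98 = 3.12 dB.

3.1 dB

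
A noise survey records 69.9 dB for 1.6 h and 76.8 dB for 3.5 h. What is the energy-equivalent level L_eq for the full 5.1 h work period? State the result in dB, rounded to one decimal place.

The energy average is taken in the linear domain: L_eq = 10·log₁₀[(Σ tᵢ·10^(Lᵢ/10))/T], T = 5.1 h.
Σ tᵢ·10^(Lᵢ/10) = 1.6·10^(69.9/10) + 3.5·10^(76.8/10) = 1.832e+08.
L_eq = 10·log₁₀(1.832e+08/5.1) = 75.55 dB.

75.6 dB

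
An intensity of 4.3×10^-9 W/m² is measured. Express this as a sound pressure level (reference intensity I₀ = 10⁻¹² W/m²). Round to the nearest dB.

36 dB

I/I₀ = 4.3×10^-9/10⁻¹² = 4.3×10^3, and L = 10·log₁₀(I/I₀).
L = 10·(0.6335 + 3) = 36.33 dB.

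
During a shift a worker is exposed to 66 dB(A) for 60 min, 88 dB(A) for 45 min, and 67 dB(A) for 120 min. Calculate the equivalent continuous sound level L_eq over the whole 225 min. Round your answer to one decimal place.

81.1 dB(A)

The energy average is taken in the linear domain: L_eq = 10·log₁₀[(Σ tᵢ·10^(Lᵢ/10))/T], T = 225 min.
Σ tᵢ·10^(Lᵢ/10) = 60·10^(66/10) + 45·10^(88/10) + 120·10^(67/10) = 2.923e+10.
L_eq = 10·log₁₀(2.923e+10/225) = 81.14 dB(A).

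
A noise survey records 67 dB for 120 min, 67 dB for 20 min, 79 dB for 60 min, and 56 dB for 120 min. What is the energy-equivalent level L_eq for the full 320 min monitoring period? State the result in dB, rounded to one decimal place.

L_eq = 10·log₁₀[(1/T)·Σ tᵢ·10^(Lᵢ/10)] with T = 320 min.
Σ tᵢ·10^(Lᵢ/10) = 120·10^(67/10) + 20·10^(67/10) + 60·10^(79/10) + 120·10^(56/10) = 5.515e+09.
L_eq = 10·log₁₀(5.515e+09/320) = 72.36 dB.

72.4 dB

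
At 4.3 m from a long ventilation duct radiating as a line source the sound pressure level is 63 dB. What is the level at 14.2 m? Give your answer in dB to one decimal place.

57.8 dB

For a line source, L₂ = L₁ − 10·log₁₀(r₂/r₁).
L₂ = 63 − 10·log₁₀(14.2/4.3) = 63 − 5.188 = 57.81 dB.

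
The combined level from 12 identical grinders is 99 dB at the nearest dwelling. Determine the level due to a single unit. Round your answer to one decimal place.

12 equal contributions raise the level by 10·log₁₀ 12 = 10.792 dB, so each unit alone gives 99 − 10.792.

88.2 dB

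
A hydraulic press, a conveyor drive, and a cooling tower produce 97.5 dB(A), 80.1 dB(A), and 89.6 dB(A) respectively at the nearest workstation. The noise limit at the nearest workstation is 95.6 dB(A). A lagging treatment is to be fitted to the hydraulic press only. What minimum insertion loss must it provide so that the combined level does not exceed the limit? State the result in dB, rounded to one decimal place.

Fixed contribution from the other sources: Σ 10^(L/10) = 10^(80.1/10) + 10^(89.6/10) = 1.014e+09 (90.06 dB(A)).
To meet 95.6 dB(A) overall, the treated hydraulic press may contribute at most 10^(95.6/10) − 1.014e+09 = 2.616e+09, i.e. 94.18 dB(A).
Required insertion loss = 97.5 − 94.18 = 3.32 dB.

3.3 dB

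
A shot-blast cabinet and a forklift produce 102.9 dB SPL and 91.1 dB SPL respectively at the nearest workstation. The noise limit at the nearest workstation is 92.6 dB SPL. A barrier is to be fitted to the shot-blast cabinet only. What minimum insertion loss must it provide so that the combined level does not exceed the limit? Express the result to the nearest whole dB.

Fixed contribution from the other source: Σ 10^(L/10) = 10^(91.1/10) = 1.288e+09 (91.10 dB SPL).
The limit corresponds to 10^(92.6/10) = 1.820e+09; subtracting the fixed part leaves 5.315e+08 for the shot-blast cabinet, i.e. 87.25 dB SPL.
Required insertion loss = 102.9 − 87.25 = 15.65 dB.

16 dB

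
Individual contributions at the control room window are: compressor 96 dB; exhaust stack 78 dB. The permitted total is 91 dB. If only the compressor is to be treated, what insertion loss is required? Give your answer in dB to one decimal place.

Fixed contribution from the other source: Σ 10^(L/10) = 10^(78/10) = 6.310e+07 (78.00 dB).
The limit corresponds to 10^(91/10) = 1.259e+09; subtracting the fixed part leaves 1.196e+09 for the compressor, i.e. 90.78 dB.
Required insertion loss = 96 − 90.78 = 5.22 dB.

5.2 dB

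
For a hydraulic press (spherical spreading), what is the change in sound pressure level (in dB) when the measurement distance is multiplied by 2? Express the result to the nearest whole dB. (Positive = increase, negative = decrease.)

-6 dB

Point-source spreading: ΔL = −20·log₁₀(r₂/r₁).
ΔL = −20·log₁₀(2) = -6.02 dB.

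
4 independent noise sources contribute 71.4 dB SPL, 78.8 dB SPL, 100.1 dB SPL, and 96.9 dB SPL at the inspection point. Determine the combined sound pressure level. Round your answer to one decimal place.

Incoherent sources combine by intensity addition: L_total = 10·log₁₀(Σ 10^(L_i/10)).
Σ 10^(L/10) = 10^(71.4/10) + 10^(78.8/10) + 10^(100.1/10) + 10^(96.9/10) = 1.522e+10.
L_total = 10·log₁₀(1.522e+10) = 101.82 dB SPL.

101.8 dB SPL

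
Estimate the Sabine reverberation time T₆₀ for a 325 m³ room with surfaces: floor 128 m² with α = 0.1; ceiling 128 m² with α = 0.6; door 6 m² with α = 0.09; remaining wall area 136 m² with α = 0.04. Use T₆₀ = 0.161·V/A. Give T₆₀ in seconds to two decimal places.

Summing Sᵢαᵢ: 128·0.1 + 128·0.6 + 6·0.09 + 136·0.04 = 95.58 m².
T₆₀ = 0.161·V/A = 0.161·325/95.58 = 0.547 s.

0.55 s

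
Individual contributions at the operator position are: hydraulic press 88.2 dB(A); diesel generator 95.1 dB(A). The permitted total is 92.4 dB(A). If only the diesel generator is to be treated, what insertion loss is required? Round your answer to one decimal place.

4.8 dB

Fixed contribution from the other source: Σ 10^(L/10) = 10^(88.2/10) = 6.607e+08 (88.20 dB(A)).
To meet 92.4 dB(A) overall, the treated diesel generator may contribute at most 10^(92.4/10) − 6.607e+08 = 1.077e+09, i.e. 90.32 dB(A).
So the diesel generator must be reduced from 95.1 to 90.32 dB(A): IL = 4.78 dB.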